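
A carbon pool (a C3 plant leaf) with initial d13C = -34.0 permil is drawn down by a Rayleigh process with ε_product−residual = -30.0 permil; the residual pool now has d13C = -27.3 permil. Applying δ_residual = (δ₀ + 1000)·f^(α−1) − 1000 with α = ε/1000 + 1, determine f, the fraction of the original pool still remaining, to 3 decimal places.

0.794

α − 1 = ε/1000 = -0.0300
(δ_res + 1000)/(δ₀ + 1000) = (-27.3 + 1000)/(-34.0 + 1000) = 972.7/966.0 = 1.006936
f = 1.006936^(1/-0.0300) = exp(ln(1.006936)/-0.0300) = exp(0.00691/-0.0300)
f = exp(-0.2304) = 0.7942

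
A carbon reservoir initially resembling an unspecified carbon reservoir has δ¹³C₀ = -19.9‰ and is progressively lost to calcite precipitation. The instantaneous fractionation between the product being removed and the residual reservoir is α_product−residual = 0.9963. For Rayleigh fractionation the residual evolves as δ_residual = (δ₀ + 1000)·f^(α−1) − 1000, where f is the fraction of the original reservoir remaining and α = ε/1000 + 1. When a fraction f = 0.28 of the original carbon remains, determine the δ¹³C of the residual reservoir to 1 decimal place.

Rayleigh residual: δ_res = (δ₀ + 1000)·f^(α−1) − 1000
α − 1 = -0.00370
f^(α−1) = 0.28^(-0.00370) = 1.004721
δ_res = (-19.9 + 1000) × 1.004721 − 1000 = 984.727 − 1000 = -15.27‰

-15.3‰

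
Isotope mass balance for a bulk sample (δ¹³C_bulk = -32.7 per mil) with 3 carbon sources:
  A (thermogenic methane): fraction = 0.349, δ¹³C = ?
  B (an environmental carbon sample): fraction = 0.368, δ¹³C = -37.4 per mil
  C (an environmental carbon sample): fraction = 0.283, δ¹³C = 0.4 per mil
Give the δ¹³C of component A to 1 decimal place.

-54.6 per mil

Isotope mass balance: δ_bulk = Σ fᵢ·δᵢ.
-32.7 = 0.349×δ_A + 0.368×(-37.4) + 0.283×(0.4)
0.349·δ_A = -32.7 − (-13.650) = -19.050
δ_A = -19.050 / 0.349 = -54.58 per mil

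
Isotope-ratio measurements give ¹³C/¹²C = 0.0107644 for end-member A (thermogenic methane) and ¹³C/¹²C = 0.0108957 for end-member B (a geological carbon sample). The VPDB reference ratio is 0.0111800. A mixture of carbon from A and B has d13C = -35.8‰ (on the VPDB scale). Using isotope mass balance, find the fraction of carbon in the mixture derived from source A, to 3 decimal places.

0.883

δ_A = (0.0107644/0.0111800 − 1)×1000 = (0.962826 − 1)×1000 = -37.174‰
δ_B = (0.0108957/0.0111800 − 1)×1000 = (0.974571 − 1)×1000 = -25.429‰
f_A = (δ_mix − δ_B)/(δ_A − δ_B) = (-35.8 − (-25.429))/(-37.174 − (-25.429))
f_A = -10.371 / -11.744 = 0.8830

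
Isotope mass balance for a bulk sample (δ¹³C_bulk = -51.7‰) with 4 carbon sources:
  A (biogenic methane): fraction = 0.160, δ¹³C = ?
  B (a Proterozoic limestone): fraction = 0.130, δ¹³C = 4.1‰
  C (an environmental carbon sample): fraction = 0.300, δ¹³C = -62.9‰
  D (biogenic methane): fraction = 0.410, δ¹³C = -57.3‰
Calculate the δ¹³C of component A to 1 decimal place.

Isotope mass balance: δ_bulk = Σ fᵢ·δᵢ.
-51.7 = 0.160×δ_A + 0.130×(4.1) + 0.300×(-62.9) + 0.410×(-57.3)
0.160·δ_A = -51.7 − (-41.830) = -9.870
δ_A = -9.870 / 0.160 = -61.69‰

-61.7‰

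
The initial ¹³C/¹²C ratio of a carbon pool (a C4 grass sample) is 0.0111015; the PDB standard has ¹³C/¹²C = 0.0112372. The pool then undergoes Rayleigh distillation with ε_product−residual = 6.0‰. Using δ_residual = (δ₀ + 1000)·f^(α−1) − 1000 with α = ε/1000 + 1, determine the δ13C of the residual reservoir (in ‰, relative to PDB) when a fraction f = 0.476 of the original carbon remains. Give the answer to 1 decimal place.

δ₀ = (0.0111015/0.0112372 − 1)×1000 = (0.987924 − 1)×1000 = -12.076‰
α − 1 = ε/1000 = 0.0060
f^(α−1) = 0.476^(0.0060) = 0.995556
δ_res = (-12.076 + 1000) × 0.995556 − 1000 = 983.534 − 1000 = -16.47‰

-16.5‰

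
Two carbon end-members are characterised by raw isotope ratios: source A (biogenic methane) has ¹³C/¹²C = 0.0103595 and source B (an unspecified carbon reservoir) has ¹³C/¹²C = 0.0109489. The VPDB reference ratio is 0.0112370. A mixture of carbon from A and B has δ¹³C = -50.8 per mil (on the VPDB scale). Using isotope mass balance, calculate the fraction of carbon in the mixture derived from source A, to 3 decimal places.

δ_A = (0.0103595/0.0112370 − 1)×1000 = (0.921910 − 1)×1000 = -78.090 per mil
δ_B = (0.0109489/0.0112370 − 1)×1000 = (0.974361 − 1)×1000 = -25.639 per mil
f_A = (δ_mix − δ_B)/(δ_A − δ_B) = (-50.8 − (-25.639))/(-78.090 − (-25.639))
f_A = -25.161 / -52.452 = 0.4797

0.480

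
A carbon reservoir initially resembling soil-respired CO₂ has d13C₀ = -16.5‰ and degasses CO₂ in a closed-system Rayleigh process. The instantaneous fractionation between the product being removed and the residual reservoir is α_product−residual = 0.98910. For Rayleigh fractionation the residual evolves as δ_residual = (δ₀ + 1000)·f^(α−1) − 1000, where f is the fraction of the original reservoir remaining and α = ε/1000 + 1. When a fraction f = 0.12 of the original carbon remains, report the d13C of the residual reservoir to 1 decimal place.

Rayleigh residual: δ_res = (δ₀ + 1000)·f^(α−1) − 1000
α − 1 = -0.01090
f^(α−1) = 0.12^(-0.01090) = 1.023380
δ_res = (-16.5 + 1000) × 1.023380 − 1000 = 1006.494 − 1000 = 6.49‰

6.5‰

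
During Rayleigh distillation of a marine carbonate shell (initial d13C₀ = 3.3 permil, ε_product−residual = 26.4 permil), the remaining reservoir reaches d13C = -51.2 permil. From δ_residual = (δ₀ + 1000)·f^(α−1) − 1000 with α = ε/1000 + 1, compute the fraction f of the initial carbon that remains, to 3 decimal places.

0.121

α − 1 = ε/1000 = 0.0264
(δ_res + 1000)/(δ₀ + 1000) = (-51.2 + 1000)/(3.3 + 1000) = 948.8/1003.3 = 0.945679
f = 0.945679^(1/0.0264) = exp(ln(0.945679)/0.0264) = exp(-0.05585/0.0264)
f = exp(-2.1156) = 0.1206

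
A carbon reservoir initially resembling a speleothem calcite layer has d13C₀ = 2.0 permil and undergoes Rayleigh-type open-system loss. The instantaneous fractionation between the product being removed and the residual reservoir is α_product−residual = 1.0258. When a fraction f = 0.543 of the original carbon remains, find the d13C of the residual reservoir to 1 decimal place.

Rayleigh residual: δ_res = (δ₀ + 1000)·f^(α−1) − 1000
α − 1 = 0.02580
f^(α−1) = 0.543^(0.02580) = 0.984369
δ_res = (2.0 + 1000) × 0.984369 − 1000 = 986.338 − 1000 = -13.66 permil

-13.7 permil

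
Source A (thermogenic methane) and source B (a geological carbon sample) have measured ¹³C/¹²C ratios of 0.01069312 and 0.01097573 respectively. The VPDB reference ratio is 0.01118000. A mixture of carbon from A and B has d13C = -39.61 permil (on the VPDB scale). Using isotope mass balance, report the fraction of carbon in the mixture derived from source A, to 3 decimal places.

δ_A = (0.01069312/0.01118000 − 1)×1000 = (0.956451 − 1)×1000 = -43.549 permil
δ_B = (0.01097573/0.01118000 − 1)×1000 = (0.981729 − 1)×1000 = -18.271 permil
f_A = (δ_mix − δ_B)/(δ_A − δ_B) = (-39.61 − (-18.271))/(-43.549 − (-18.271))
f_A = -21.339 / -25.278 = 0.8442

0.844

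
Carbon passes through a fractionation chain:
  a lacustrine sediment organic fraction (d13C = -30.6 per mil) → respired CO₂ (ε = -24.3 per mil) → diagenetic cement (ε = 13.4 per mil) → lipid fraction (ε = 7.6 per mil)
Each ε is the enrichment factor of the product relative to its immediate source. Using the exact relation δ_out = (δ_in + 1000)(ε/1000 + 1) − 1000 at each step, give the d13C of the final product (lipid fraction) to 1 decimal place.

-34.2 per mil

step 1: δ = (-30.60 + 1000)·(-24.3/1000 + 1) − 1000 = -54.16 per mil
step 2: δ = (-54.16 + 1000)·(13.4/1000 + 1) − 1000 = -41.48 per mil
step 3: δ = (-41.48 + 1000)·(7.6/1000 + 1) − 1000 = -34.20 per mil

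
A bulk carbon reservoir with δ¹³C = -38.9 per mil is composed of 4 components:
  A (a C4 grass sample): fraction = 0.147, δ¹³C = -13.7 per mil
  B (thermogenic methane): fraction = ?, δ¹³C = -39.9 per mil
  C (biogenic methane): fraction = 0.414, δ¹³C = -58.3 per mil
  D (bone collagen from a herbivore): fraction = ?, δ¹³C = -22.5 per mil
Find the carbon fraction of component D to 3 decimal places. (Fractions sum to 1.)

0.274

Let f_D and f_B be the unknown fractions; fractions sum to 1 so f_D + f_B = 0.439.
Mass balance: Σ fᵢ·δᵢ = δ_bulk ⇒ f_D·(-22.5) + f_B·(-39.9) = -38.9 − (-26.150) = -12.750
Substitute f_B = 0.439 − f_D:
f_D·(-22.5 − -39.9) = -12.750 − 0.439×(-39.9) = 4.766
f_D = 4.766 / 17.4 = 0.2739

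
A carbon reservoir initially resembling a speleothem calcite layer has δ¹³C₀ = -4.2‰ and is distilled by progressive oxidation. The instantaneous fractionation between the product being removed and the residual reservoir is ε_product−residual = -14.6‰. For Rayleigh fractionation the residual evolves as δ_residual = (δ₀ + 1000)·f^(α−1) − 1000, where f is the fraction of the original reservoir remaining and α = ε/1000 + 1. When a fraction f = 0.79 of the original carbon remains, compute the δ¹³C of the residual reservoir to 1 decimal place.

Rayleigh residual: δ_res = (δ₀ + 1000)·f^(α−1) − 1000
α = ε/1000 + 1 = 0.98540, so α − 1 = -0.01460
f^(α−1) = 0.79^(-0.01460) = 1.003447
δ_res = (-4.2 + 1000) × 1.003447 − 1000 = 999.233 − 1000 = -0.77‰

-0.8‰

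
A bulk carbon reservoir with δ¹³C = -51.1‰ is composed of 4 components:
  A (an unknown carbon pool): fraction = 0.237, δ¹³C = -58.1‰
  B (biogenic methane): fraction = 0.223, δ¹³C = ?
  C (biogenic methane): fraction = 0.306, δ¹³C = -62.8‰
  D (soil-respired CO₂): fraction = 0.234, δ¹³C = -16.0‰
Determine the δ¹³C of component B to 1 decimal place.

-64.4‰

Isotope mass balance: δ_bulk = Σ fᵢ·δᵢ.
-51.1 = 0.237×(-58.1) + 0.223×δ_B + 0.306×(-62.8) + 0.234×(-16.0)
0.223·δ_B = -51.1 − (-36.730) = -14.370
δ_B = -14.370 / 0.223 = -64.44‰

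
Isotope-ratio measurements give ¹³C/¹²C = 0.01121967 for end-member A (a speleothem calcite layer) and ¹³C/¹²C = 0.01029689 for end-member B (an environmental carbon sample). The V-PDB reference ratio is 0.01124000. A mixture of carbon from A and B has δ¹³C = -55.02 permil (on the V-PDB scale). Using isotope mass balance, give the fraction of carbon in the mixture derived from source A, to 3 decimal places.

0.352

δ_A = (0.01121967/0.01124000 − 1)×1000 = (0.998191 − 1)×1000 = -1.809 permil
δ_B = (0.01029689/0.01124000 − 1)×1000 = (0.916093 − 1)×1000 = -83.907 permil
f_A = (δ_mix − δ_B)/(δ_A − δ_B) = (-55.02 − (-83.907))/(-1.809 − (-83.907))
f_A = 28.887 / 82.098 = 0.3519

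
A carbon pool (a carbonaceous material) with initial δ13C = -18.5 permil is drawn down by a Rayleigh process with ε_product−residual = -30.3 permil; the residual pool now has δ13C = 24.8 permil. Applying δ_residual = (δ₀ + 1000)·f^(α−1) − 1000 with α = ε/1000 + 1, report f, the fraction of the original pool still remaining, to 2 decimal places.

0.24

α − 1 = ε/1000 = -0.0303
(δ_res + 1000)/(δ₀ + 1000) = (24.8 + 1000)/(-18.5 + 1000) = 1024.8/981.5 = 1.044116
f = 1.044116^(1/-0.0303) = exp(ln(1.044116)/-0.0303) = exp(0.04317/-0.0303)
f = exp(-1.4248) = 0.2406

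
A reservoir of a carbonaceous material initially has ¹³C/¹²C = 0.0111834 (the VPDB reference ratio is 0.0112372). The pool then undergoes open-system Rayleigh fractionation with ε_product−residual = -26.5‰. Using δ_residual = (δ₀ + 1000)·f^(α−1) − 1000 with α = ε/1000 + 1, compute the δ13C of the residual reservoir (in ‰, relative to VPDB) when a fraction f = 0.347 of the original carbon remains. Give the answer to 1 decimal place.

δ₀ = (0.0111834/0.0112372 − 1)×1000 = (0.995212 − 1)×1000 = -4.788‰
α − 1 = ε/1000 = -0.0265
f^(α−1) = 0.347^(-0.0265) = 1.028445
δ_res = (-4.788 + 1000) × 1.028445 − 1000 = 1023.522 − 1000 = 23.52‰

23.5‰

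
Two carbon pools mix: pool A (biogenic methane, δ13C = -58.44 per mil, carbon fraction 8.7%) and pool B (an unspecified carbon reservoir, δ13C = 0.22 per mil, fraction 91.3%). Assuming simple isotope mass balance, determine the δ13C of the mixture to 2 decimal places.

-4.88 per mil

δ_mix = f_A·δ_A + f_B·δ_B
δ_mix = 0.087 × (-58.44) + 0.913 × (0.22)
δ_mix = -5.084 + 0.201 = -4.883 per mil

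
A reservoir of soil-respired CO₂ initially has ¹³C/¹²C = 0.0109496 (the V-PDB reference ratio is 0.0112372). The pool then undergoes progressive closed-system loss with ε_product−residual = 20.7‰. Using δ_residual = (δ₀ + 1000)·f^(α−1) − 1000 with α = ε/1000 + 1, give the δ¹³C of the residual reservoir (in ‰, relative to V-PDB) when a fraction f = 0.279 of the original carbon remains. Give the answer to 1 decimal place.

δ₀ = (0.0109496/0.0112372 − 1)×1000 = (0.974406 − 1)×1000 = -25.594‰
α − 1 = ε/1000 = 0.0207
f^(α−1) = 0.279^(0.0207) = 0.973922
δ_res = (-25.594 + 1000) × 0.973922 − 1000 = 948.995 − 1000 = -51.00‰

-51.0‰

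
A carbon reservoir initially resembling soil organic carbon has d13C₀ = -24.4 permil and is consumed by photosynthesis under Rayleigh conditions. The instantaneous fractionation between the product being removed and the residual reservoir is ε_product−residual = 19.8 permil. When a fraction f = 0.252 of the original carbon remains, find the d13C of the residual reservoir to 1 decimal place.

Rayleigh residual: δ_res = (δ₀ + 1000)·f^(α−1) − 1000
α = ε/1000 + 1 = 1.01980, so α − 1 = 0.01980
f^(α−1) = 0.252^(0.01980) = 0.973078
δ_res = (-24.4 + 1000) × 0.973078 − 1000 = 949.335 − 1000 = -50.66 permil

-50.7 permil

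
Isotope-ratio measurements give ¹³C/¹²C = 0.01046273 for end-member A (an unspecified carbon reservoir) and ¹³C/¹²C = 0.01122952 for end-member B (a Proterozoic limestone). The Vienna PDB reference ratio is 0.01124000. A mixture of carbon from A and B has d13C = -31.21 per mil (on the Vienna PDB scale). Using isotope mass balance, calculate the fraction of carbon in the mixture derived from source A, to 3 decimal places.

0.444

δ_A = (0.01046273/0.01124000 − 1)×1000 = (0.930848 − 1)×1000 = -69.152 per mil
δ_B = (0.01122952/0.01124000 − 1)×1000 = (0.999068 − 1)×1000 = -0.932 per mil
f_A = (δ_mix − δ_B)/(δ_A − δ_B) = (-31.21 − (-0.932))/(-69.152 − (-0.932))
f_A = -30.278 / -68.220 = 0.4438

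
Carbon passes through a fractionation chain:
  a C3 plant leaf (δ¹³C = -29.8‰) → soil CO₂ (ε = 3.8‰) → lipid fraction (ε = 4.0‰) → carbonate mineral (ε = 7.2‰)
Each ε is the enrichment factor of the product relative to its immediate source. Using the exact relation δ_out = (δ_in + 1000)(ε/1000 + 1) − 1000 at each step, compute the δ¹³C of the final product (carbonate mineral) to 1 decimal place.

-15.2‰

step 1: δ = (-29.80 + 1000)·(3.8/1000 + 1) − 1000 = -26.11‰
step 2: δ = (-26.11 + 1000)·(4.0/1000 + 1) − 1000 = -22.22‰
step 3: δ = (-22.22 + 1000)·(7.2/1000 + 1) − 1000 = -15.18‰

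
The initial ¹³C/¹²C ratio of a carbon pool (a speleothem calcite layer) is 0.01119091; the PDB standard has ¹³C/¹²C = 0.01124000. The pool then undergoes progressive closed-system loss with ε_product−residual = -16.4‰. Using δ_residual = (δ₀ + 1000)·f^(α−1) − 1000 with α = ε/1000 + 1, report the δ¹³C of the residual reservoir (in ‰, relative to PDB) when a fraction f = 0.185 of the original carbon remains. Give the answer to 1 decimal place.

δ₀ = (0.01119091/0.01124000 − 1)×1000 = (0.995633 − 1)×1000 = -4.367‰
α − 1 = ε/1000 = -0.0164
f^(α−1) = 0.185^(-0.0164) = 1.028060
δ_res = (-4.367 + 1000) × 1.028060 − 1000 = 1023.570 − 1000 = 23.57‰

23.6‰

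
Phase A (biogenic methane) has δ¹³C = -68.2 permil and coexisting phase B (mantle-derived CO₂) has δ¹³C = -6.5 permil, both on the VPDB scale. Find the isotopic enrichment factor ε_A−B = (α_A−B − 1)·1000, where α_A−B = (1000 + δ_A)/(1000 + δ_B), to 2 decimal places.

α_A−B = (1000 + -68.2) / (1000 + -6.5) = 931.8 / 993.5 = 0.937896
ε_A−B = (0.937896 − 1) × 1000 = -62.104 permil
(The approximation ε ≈ δ_A − δ_B would give -61.7 permil.)

-62.10 permil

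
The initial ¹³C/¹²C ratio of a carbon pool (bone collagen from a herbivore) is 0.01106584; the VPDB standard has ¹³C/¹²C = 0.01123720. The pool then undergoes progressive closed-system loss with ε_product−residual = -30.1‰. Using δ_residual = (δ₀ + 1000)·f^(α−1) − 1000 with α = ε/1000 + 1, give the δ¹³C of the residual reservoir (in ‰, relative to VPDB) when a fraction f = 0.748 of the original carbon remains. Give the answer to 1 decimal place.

-6.6‰

δ₀ = (0.01106584/0.01123720 − 1)×1000 = (0.984751 − 1)×1000 = -15.249‰
α − 1 = ε/1000 = -0.0301
f^(α−1) = 0.748^(-0.0301) = 1.008778
δ_res = (-15.249 + 1000) × 1.008778 − 1000 = 993.395 − 1000 = -6.61‰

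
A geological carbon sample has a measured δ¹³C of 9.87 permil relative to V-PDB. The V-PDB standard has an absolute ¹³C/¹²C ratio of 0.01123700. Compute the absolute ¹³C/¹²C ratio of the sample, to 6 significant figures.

R_sample = R_standard × (δ¹³C/1000 + 1)
R_sample = 0.01123700 × (9.87/1000 + 1) = 0.01123700 × 1.009870
R_sample = 0.0113479

0.0113479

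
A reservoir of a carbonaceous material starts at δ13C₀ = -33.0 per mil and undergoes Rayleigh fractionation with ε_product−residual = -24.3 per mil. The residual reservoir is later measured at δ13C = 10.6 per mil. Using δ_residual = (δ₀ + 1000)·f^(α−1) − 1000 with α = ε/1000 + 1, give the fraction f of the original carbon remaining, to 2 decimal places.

0.16

α − 1 = ε/1000 = -0.0243
(δ_res + 1000)/(δ₀ + 1000) = (10.6 + 1000)/(-33.0 + 1000) = 1010.6/967.0 = 1.045088
f = 1.045088^(1/-0.0243) = exp(ln(1.045088)/-0.0243) = exp(0.04410/-0.0243)
f = exp(-1.8149) = 0.1629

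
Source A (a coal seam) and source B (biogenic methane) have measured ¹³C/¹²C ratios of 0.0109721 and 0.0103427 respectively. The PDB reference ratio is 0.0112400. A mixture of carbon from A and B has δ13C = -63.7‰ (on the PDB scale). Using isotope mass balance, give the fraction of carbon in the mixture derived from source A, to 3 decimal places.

δ_A = (0.0109721/0.0112400 − 1)×1000 = (0.976165 − 1)×1000 = -23.835‰
δ_B = (0.0103427/0.0112400 − 1)×1000 = (0.920169 − 1)×1000 = -79.831‰
f_A = (δ_mix − δ_B)/(δ_A − δ_B) = (-63.7 − (-79.831))/(-23.835 − (-79.831))
f_A = 16.131 / 55.996 = 0.2881

0.288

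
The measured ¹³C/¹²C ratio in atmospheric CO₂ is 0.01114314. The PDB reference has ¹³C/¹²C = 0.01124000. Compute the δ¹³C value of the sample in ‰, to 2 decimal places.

-8.62‰

δ¹³C = (R_sample / R_standard − 1) × 1000
R_sample / R_standard = 0.01114314 / 0.01124000 = 0.991383
δ¹³C = (0.991383 − 1) × 1000 = -8.617‰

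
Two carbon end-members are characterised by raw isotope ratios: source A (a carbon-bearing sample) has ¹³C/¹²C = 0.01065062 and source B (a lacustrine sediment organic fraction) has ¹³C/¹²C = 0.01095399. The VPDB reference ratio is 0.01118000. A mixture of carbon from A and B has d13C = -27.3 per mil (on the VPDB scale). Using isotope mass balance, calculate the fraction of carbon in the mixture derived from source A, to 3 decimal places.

δ_A = (0.01065062/0.01118000 − 1)×1000 = (0.952649 − 1)×1000 = -47.351 per mil
δ_B = (0.01095399/0.01118000 − 1)×1000 = (0.979784 − 1)×1000 = -20.216 per mil
f_A = (δ_mix − δ_B)/(δ_A − δ_B) = (-27.3 − (-20.216))/(-47.351 − (-20.216))
f_A = -7.084 / -27.135 = 0.2611

0.261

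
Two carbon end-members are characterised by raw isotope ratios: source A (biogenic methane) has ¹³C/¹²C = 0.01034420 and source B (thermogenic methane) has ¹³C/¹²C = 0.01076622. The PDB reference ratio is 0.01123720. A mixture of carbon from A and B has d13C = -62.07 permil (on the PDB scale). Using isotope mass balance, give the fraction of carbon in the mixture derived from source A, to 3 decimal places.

0.537

δ_A = (0.01034420/0.01123720 − 1)×1000 = (0.920532 − 1)×1000 = -79.468 permil
δ_B = (0.01076622/0.01123720 − 1)×1000 = (0.958087 − 1)×1000 = -41.913 permil
f_A = (δ_mix − δ_B)/(δ_A − δ_B) = (-62.07 − (-41.913))/(-79.468 − (-41.913))
f_A = -20.157 / -37.556 = 0.5367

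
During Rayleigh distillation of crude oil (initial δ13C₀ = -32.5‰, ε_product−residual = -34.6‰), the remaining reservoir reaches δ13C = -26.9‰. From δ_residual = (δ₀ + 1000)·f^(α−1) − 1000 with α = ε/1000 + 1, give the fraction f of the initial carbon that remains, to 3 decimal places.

0.846

α − 1 = ε/1000 = -0.0346
(δ_res + 1000)/(δ₀ + 1000) = (-26.9 + 1000)/(-32.5 + 1000) = 973.1/967.5 = 1.005788
f = 1.005788^(1/-0.0346) = exp(ln(1.005788)/-0.0346) = exp(0.00577/-0.0346)
f = exp(-0.1668) = 0.8464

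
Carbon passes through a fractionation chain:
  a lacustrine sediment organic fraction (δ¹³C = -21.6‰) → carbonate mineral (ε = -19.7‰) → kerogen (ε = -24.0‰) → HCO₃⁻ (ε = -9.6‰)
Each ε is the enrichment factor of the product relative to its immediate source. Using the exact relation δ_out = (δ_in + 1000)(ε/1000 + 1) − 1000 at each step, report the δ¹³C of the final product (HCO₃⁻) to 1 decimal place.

step 1: δ = (-21.60 + 1000)·(-19.7/1000 + 1) − 1000 = -40.87‰
step 2: δ = (-40.87 + 1000)·(-24.0/1000 + 1) − 1000 = -63.89‰
step 3: δ = (-63.89 + 1000)·(-9.6/1000 + 1) − 1000 = -72.88‰

-72.9‰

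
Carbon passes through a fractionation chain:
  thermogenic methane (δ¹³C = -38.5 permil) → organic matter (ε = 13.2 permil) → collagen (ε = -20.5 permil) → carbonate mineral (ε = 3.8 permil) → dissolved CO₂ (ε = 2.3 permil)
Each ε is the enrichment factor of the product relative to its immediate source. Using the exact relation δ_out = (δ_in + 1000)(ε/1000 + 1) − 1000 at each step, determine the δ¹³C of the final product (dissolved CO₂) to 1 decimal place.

step 1: δ = (-38.50 + 1000)·(13.2/1000 + 1) − 1000 = -25.81 permil
step 2: δ = (-25.81 + 1000)·(-20.5/1000 + 1) − 1000 = -45.78 permil
step 3: δ = (-45.78 + 1000)·(3.8/1000 + 1) − 1000 = -42.15 permil
step 4: δ = (-42.15 + 1000)·(2.3/1000 + 1) − 1000 = -39.95 permil

-40.0 permil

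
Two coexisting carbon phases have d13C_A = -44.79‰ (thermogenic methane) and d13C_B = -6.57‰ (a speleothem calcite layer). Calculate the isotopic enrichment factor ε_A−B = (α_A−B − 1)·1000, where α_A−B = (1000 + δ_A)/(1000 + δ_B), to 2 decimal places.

-38.47‰

α_A−B = (1000 + -44.79) / (1000 + -6.57) = 955.21 / 993.43 = 0.961527
ε_A−B = (0.961527 − 1) × 1000 = -38.473‰
(The approximation ε ≈ δ_A − δ_B would give -38.22‰.)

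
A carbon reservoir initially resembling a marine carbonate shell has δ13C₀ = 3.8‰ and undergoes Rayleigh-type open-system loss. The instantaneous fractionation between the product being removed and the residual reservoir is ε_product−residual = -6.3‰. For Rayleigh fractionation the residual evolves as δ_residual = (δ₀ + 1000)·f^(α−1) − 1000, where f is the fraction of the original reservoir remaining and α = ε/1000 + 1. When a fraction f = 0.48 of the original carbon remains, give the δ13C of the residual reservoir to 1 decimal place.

Rayleigh residual: δ_res = (δ₀ + 1000)·f^(α−1) − 1000
α = ε/1000 + 1 = 0.99370, so α − 1 = -0.00630
f^(α−1) = 0.48^(-0.00630) = 1.004635
δ_res = (3.8 + 1000) × 1.004635 − 1000 = 1008.452 − 1000 = 8.45‰

8.5‰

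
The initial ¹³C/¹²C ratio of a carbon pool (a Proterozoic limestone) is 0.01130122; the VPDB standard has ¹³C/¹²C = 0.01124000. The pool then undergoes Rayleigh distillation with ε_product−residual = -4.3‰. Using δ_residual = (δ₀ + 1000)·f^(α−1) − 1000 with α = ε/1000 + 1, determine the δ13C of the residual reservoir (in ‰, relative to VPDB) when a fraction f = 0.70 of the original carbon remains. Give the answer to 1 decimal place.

δ₀ = (0.01130122/0.01124000 − 1)×1000 = (1.005447 − 1)×1000 = 5.447‰
α − 1 = ε/1000 = -0.0043
f^(α−1) = 0.70^(-0.0043) = 1.001535
δ_res = (5.447 + 1000) × 1.001535 − 1000 = 1006.990 − 1000 = 6.99‰

7.0‰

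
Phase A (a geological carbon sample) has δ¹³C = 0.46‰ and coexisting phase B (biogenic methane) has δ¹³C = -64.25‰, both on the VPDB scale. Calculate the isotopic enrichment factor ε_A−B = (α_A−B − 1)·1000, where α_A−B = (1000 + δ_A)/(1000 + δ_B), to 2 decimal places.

α_A−B = (1000 + 0.46) / (1000 + -64.25) = 1000.46 / 935.75 = 1.069153
ε_A−B = (1.069153 − 1) × 1000 = 69.153‰
(The approximation ε ≈ δ_A − δ_B would give 64.71‰.)

69.15‰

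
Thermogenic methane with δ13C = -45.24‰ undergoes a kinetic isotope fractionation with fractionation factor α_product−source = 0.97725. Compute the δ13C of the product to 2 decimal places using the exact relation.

-66.96‰

δ_product = (δ_source + 1000)·α − 1000
δ_product = (-45.24 + 1000) × 0.97725 − 1000
δ_product = 933.039 − 1000 = -66.961‰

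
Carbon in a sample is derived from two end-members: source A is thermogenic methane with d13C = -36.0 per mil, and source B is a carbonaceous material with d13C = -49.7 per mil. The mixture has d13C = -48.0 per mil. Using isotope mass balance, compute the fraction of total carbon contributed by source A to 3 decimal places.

δ_mix = f_A·δ_A + (1 − f_A)·δ_B  ⇒  f_A = (δ_mix − δ_B)/(δ_A − δ_B)
f_A = (-48.0 − (-49.7)) / (-36.0 − (-49.7))
f_A = 1.7 / 13.7 = 0.1241

0.124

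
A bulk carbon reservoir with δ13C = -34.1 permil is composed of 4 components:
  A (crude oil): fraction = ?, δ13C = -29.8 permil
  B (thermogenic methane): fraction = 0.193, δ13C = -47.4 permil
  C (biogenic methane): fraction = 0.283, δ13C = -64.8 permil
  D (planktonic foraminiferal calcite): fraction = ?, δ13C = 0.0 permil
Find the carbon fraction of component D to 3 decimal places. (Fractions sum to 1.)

0.302

Let f_D and f_A be the unknown fractions; fractions sum to 1 so f_D + f_A = 0.524.
Mass balance: Σ fᵢ·δᵢ = δ_bulk ⇒ f_D·(-0.0) + f_A·(-29.8) = -34.1 − (-27.487) = -6.613
Substitute f_A = 0.524 − f_D:
f_D·(-0.0 − -29.8) = -6.613 − 0.524×(-29.8) = 9.002
f_D = 9.002 / 29.8 = 0.3021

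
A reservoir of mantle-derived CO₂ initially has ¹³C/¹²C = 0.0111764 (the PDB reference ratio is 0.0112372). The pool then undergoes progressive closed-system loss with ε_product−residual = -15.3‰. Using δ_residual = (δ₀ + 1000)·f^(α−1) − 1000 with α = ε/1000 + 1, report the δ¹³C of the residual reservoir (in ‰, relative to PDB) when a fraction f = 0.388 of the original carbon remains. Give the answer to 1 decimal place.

δ₀ = (0.0111764/0.0112372 − 1)×1000 = (0.994589 − 1)×1000 = -5.411‰
α − 1 = ε/1000 = -0.0153
f^(α−1) = 0.388^(-0.0153) = 1.014591
δ_res = (-5.411 + 1000) × 1.014591 − 1000 = 1009.101 − 1000 = 9.10‰

9.1‰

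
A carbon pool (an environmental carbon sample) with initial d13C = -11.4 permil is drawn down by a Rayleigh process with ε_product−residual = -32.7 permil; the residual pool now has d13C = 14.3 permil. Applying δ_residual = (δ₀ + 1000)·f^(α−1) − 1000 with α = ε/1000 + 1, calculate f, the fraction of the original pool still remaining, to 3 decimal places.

α − 1 = ε/1000 = -0.0327
(δ_res + 1000)/(δ₀ + 1000) = (14.3 + 1000)/(-11.4 + 1000) = 1014.3/988.6 = 1.025996
f = 1.025996^(1/-0.0327) = exp(ln(1.025996)/-0.0327) = exp(0.02566/-0.0327)
f = exp(-0.7848) = 0.4562

0.456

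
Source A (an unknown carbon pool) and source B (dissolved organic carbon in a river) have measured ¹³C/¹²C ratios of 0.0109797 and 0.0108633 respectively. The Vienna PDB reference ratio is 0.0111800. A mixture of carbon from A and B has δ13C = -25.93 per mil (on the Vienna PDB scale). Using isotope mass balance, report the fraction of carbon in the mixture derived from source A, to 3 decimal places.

0.230

δ_A = (0.0109797/0.0111800 − 1)×1000 = (0.982084 − 1)×1000 = -17.916 per mil
δ_B = (0.0108633/0.0111800 − 1)×1000 = (0.971673 − 1)×1000 = -28.327 per mil
f_A = (δ_mix − δ_B)/(δ_A − δ_B) = (-25.93 − (-28.327))/(-17.916 − (-28.327))
f_A = 2.397 / 10.411 = 0.2303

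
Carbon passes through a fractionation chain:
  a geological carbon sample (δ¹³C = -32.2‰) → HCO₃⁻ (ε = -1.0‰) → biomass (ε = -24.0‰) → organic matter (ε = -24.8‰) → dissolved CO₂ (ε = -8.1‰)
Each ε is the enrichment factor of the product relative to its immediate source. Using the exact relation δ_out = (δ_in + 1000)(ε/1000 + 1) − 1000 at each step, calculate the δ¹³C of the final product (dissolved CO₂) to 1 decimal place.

step 1: δ = (-32.20 + 1000)·(-1.0/1000 + 1) − 1000 = -33.17‰
step 2: δ = (-33.17 + 1000)·(-24.0/1000 + 1) − 1000 = -56.37‰
step 3: δ = (-56.37 + 1000)·(-24.8/1000 + 1) − 1000 = -79.77‰
step 4: δ = (-79.77 + 1000)·(-8.1/1000 + 1) − 1000 = -87.23‰

-87.2‰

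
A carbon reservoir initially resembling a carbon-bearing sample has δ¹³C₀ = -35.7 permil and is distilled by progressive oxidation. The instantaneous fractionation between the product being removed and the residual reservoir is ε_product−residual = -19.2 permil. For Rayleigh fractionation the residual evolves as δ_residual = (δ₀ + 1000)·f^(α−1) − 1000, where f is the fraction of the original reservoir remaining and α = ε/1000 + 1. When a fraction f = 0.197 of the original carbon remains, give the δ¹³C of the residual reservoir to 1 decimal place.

-5.1 permil

Rayleigh residual: δ_res = (δ₀ + 1000)·f^(α−1) − 1000
α = ε/1000 + 1 = 0.98080, so α − 1 = -0.01920
f^(α−1) = 0.197^(-0.01920) = 1.031683
δ_res = (-35.7 + 1000) × 1.031683 − 1000 = 994.852 − 1000 = -5.15 permil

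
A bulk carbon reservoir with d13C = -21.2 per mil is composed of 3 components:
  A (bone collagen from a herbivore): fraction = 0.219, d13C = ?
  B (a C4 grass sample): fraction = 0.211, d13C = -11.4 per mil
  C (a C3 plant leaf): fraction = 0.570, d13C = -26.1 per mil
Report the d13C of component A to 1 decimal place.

Isotope mass balance: δ_bulk = Σ fᵢ·δᵢ.
-21.2 = 0.219×δ_A + 0.211×(-11.4) + 0.570×(-26.1)
0.219·δ_A = -21.2 − (-17.282) = -3.918
δ_A = -3.918 / 0.219 = -17.89 per mil

-17.9 per mil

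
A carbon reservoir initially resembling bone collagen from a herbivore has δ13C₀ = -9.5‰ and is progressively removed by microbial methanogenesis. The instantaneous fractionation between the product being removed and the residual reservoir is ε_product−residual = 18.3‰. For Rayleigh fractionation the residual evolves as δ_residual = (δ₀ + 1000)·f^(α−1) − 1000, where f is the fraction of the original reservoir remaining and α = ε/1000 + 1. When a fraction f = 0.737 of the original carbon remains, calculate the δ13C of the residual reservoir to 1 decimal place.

-15.0‰

Rayleigh residual: δ_res = (δ₀ + 1000)·f^(α−1) − 1000
α = ε/1000 + 1 = 1.01830, so α − 1 = 0.01830
f^(α−1) = 0.737^(0.01830) = 0.994431
δ_res = (-9.5 + 1000) × 0.994431 − 1000 = 984.984 − 1000 = -15.02‰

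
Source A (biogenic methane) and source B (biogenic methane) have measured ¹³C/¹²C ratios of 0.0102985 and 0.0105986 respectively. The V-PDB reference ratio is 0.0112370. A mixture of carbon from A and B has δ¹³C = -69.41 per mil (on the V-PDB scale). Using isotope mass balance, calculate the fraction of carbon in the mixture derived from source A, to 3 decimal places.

δ_A = (0.0102985/0.0112370 − 1)×1000 = (0.916481 − 1)×1000 = -83.519 per mil
δ_B = (0.0105986/0.0112370 − 1)×1000 = (0.943188 − 1)×1000 = -56.812 per mil
f_A = (δ_mix − δ_B)/(δ_A − δ_B) = (-69.41 − (-56.812))/(-83.519 − (-56.812))
f_A = -12.598 / -26.706 = 0.4717

0.472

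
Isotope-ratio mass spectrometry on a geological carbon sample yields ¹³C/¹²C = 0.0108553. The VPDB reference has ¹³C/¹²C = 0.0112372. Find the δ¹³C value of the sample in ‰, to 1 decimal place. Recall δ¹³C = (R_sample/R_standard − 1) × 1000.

-34.0‰

δ¹³C = (R_sample / R_standard − 1) × 1000
R_sample / R_standard = 0.0108553 / 0.0112372 = 0.966015
δ¹³C = (0.966015 − 1) × 1000 = -33.99‰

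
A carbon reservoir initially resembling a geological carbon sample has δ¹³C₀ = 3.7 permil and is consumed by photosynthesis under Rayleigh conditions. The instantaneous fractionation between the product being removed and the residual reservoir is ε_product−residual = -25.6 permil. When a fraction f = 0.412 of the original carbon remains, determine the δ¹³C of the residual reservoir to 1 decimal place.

26.7 permil

Rayleigh residual: δ_res = (δ₀ + 1000)·f^(α−1) − 1000
α = ε/1000 + 1 = 0.97440, so α − 1 = -0.02560
f^(α−1) = 0.412^(-0.02560) = 1.022960
δ_res = (3.7 + 1000) × 1.022960 − 1000 = 1026.745 − 1000 = 26.74 permil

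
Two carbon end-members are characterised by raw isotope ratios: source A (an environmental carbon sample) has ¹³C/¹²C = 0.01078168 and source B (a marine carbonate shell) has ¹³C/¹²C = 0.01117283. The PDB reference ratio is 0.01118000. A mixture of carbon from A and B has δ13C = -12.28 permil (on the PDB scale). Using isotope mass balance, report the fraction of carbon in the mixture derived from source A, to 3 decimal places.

0.333

δ_A = (0.01078168/0.01118000 − 1)×1000 = (0.964372 − 1)×1000 = -35.628 permil
δ_B = (0.01117283/0.01118000 − 1)×1000 = (0.999359 − 1)×1000 = -0.641 permil
f_A = (δ_mix − δ_B)/(δ_A − δ_B) = (-12.28 − (-0.641))/(-35.628 − (-0.641))
f_A = -11.639 / -34.987 = 0.3327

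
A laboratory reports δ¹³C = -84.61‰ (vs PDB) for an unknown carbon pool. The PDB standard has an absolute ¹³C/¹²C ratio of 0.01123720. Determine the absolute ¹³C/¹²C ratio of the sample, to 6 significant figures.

R_sample = R_standard × (δ¹³C/1000 + 1)
R_sample = 0.01123720 × (-84.61/1000 + 1) = 0.01123720 × 0.915390
R_sample = 0.0102864

0.0102864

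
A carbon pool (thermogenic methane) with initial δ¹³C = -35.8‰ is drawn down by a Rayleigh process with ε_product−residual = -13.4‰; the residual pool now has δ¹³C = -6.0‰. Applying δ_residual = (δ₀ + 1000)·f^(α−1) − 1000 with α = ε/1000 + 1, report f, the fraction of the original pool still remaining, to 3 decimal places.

α − 1 = ε/1000 = -0.0134
(δ_res + 1000)/(δ₀ + 1000) = (-6.0 + 1000)/(-35.8 + 1000) = 994.0/964.2 = 1.030906
f = 1.030906^(1/-0.0134) = exp(ln(1.030906)/-0.0134) = exp(0.03044/-0.0134)
f = exp(-2.2715) = 0.1032

0.103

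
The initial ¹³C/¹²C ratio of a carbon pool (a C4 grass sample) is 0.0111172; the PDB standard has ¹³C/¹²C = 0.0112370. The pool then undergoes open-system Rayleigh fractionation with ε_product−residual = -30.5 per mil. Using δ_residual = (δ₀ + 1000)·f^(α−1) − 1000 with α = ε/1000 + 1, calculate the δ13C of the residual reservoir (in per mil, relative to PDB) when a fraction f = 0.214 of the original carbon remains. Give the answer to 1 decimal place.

37.0 per mil

δ₀ = (0.0111172/0.0112370 − 1)×1000 = (0.989339 − 1)×1000 = -10.661 per mil
α − 1 = ε/1000 = -0.0305
f^(α−1) = 0.214^(-0.0305) = 1.048147
δ_res = (-10.661 + 1000) × 1.048147 − 1000 = 1036.973 − 1000 = 36.97 per mil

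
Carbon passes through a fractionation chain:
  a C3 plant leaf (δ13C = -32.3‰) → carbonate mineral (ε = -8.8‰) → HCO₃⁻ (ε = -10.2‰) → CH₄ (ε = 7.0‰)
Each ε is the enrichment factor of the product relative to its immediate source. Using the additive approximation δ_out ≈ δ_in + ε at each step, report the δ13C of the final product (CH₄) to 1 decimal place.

-44.3‰

step 1: δ ≈ -32.3 + (-8.8) = -41.1‰
step 2: δ ≈ -41.1 + (-10.2) = -51.3‰
step 3: δ ≈ -51.3 + (7.0) = -44.3‰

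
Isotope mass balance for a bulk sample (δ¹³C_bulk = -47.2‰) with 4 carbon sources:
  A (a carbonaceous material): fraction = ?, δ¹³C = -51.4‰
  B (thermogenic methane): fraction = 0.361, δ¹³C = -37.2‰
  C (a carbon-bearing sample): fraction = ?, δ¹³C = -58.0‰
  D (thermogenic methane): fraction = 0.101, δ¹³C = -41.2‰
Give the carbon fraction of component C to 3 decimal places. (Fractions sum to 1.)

0.296

Let f_C and f_A be the unknown fractions; fractions sum to 1 so f_C + f_A = 0.538.
Mass balance: Σ fᵢ·δᵢ = δ_bulk ⇒ f_C·(-58.0) + f_A·(-51.4) = -47.2 − (-17.590) = -29.610
Substitute f_A = 0.538 − f_C:
f_C·(-58.0 − -51.4) = -29.610 − 0.538×(-51.4) = -1.956
f_C = -1.956 / -6.6 = 0.2964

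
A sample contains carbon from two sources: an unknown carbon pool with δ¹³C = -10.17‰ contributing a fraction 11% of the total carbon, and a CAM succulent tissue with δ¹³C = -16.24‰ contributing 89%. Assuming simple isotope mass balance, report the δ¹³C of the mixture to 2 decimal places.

δ_mix = f_A·δ_A + f_B·δ_B
δ_mix = 0.11 × (-10.17) + 0.89 × (-16.24)
δ_mix = -1.119 + -14.454 = -15.572‰

-15.57‰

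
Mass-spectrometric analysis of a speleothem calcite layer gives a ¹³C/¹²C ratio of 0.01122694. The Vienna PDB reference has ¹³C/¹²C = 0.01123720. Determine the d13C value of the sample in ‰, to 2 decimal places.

-0.91‰

d13C = (R_sample / R_standard − 1) × 1000
R_sample / R_standard = 0.01122694 / 0.01123720 = 0.999087
d13C = (0.999087 − 1) × 1000 = -0.913‰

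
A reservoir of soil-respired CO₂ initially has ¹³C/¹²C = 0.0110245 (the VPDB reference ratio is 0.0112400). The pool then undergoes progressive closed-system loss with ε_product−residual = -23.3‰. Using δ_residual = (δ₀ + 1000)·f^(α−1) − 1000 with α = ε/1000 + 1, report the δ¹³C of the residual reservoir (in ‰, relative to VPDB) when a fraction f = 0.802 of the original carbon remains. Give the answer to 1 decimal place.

-14.1‰

δ₀ = (0.0110245/0.0112400 − 1)×1000 = (0.980827 − 1)×1000 = -19.173‰
α − 1 = ε/1000 = -0.0233
f^(α−1) = 0.802^(-0.0233) = 1.005154
δ_res = (-19.173 + 1000) × 1.005154 − 1000 = 985.883 − 1000 = -14.12‰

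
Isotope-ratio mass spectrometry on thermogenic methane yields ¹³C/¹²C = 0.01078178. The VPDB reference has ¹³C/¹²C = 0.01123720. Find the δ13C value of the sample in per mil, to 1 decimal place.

-40.5 per mil

δ13C = (R_sample / R_standard − 1) × 1000
R_sample / R_standard = 0.01078178 / 0.01123720 = 0.959472
δ13C = (0.959472 − 1) × 1000 = -40.53 per mil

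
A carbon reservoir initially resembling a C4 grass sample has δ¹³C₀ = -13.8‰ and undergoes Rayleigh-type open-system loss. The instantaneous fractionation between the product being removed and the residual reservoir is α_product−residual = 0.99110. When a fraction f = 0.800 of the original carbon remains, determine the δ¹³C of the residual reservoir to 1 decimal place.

Rayleigh residual: δ_res = (δ₀ + 1000)·f^(α−1) − 1000
α − 1 = -0.00890
f^(α−1) = 0.800^(-0.00890) = 1.001988
δ_res = (-13.8 + 1000) × 1.001988 − 1000 = 988.161 − 1000 = -11.84‰

-11.8‰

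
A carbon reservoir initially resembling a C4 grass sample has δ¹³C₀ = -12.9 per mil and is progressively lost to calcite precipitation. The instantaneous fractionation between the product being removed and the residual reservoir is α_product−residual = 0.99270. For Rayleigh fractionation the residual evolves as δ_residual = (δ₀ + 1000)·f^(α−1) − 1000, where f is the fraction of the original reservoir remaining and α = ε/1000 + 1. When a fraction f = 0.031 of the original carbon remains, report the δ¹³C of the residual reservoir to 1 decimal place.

Rayleigh residual: δ_res = (δ₀ + 1000)·f^(α−1) − 1000
α − 1 = -0.00730
f^(α−1) = 0.031^(-0.00730) = 1.025683
δ_res = (-12.9 + 1000) × 1.025683 − 1000 = 1012.451 − 1000 = 12.45 per mil

12.5 per mil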